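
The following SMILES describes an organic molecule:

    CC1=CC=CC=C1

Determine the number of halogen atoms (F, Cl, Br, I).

Scan the SMILES for the halogen motif — none present.

0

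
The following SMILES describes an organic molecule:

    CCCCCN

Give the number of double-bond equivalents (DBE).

0

Molecular formula: C5H13N.
DoU = (2C + 2 + N − H − X) / 2, where X is the halogen count and O/S are ignored.
    = (2·5 + 2 + 1 − 13 − 0) / 2 = 0 / 2 = 0.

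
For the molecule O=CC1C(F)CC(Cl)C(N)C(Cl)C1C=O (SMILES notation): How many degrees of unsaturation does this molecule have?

Degree of unsaturation = (number of rings) + (number of π bonds).
Ring closures in the SMILES: 1.
π bonds: 2 double bonds (each 1 DoU) → 2 DoU from unsaturation.
Total DoU = 1 + 2 = 3.

3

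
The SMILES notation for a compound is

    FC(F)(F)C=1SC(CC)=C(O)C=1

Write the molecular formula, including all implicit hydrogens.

Walk through each heavy atom and fill implicit hydrogens from standard valence (C 4, N 3, O 2, S 2, halogen 1):
  atom 1: F (halogen, monovalent) → 0 H
  atom 2: C, bond orders sum to 4 (valence 4) → 0 H
  atom 3: F (halogen, monovalent) → 0 H
  atom 4: F (halogen, monovalent) → 0 H
  atom 5: C, bond orders sum to 4 (valence 4) → 0 H
  atom 6: S, bond orders sum to 2 (valence 2) → 0 H
  atom 7: C, bond orders sum to 4 (valence 4) → 0 H
  atom 8: C, bond orders sum to 2 (valence 4) → 2 H
  atom 9: C, bond orders sum to 1 (valence 4) → 3 H
  atom 10: C, bond orders sum to 4 (valence 4) → 0 H
  atom 11: O, bond orders sum to 1 (valence 2) → 1 H
  atom 12: C, bond orders sum to 3 (valence 4) → 1 H
Totals → C:7, H:7, F:3, O:1, S:1.
In Hill order: C7H7F3OS.

C7H7F3OS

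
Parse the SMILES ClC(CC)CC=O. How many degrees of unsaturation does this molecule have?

1

Molecular formula: C5H9ClO.
DoU = (2C + 2 + N − H − X) / 2, where X is the halogen count and O/S are ignored.
    = (2·5 + 2 + 0 − 9 − 1) / 2 = 2 / 2 = 1.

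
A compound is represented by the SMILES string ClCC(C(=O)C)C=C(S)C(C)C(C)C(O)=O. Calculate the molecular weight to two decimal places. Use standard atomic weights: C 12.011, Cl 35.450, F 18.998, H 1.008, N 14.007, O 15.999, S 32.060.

First, the molecular formula is C11H17ClO3S (counting implicit H from valence).
  C: 11 × 12.011 = 132.121
  Cl: 1 × 35.450 = 35.450
  H: 17 × 1.008 = 17.136
  O: 3 × 15.999 = 47.997
  S: 1 × 32.060 = 32.060
Sum: 11×12.011 + 1×35.450 + 17×1.008 + 3×15.999 + 1×32.060 = 264.764 → 264.76 g/mol.

264.76 g/mol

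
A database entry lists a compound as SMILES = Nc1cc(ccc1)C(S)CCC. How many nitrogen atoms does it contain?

Scan the SMILES for N atoms (remember two-letter symbols like Cl and Br are single atoms).
Nitrogen count: 1.

1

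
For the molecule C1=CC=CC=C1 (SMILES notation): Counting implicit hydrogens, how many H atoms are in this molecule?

Walk through each heavy atom and fill implicit hydrogens from standard valence (C 4, N 3, O 2, S 2, halogen 1):
  atom 1: C, bond orders sum to 3 (valence 4) → 1 H
  atom 2: C, bond orders sum to 3 (valence 4) → 1 H
  atom 3: C, bond orders sum to 3 (valence 4) → 1 H
  atom 4: C, bond orders sum to 3 (valence 4) → 1 H
  atom 5: C, bond orders sum to 3 (valence 4) → 1 H
  atom 6: C, bond orders sum to 3 (valence 4) → 1 H
Total hydrogens: 6.

6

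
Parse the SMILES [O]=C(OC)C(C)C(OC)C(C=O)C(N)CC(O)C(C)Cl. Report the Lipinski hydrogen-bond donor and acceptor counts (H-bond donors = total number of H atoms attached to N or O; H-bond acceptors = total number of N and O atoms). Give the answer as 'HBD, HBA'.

3, 6

Donors: find every N or O and count the H atoms it carries.
  atom 1 (O): bond orders sum to 2 → 0 H
  atom 3 (O): bond orders sum to 2 → 0 H
  atom 8 (O): bond orders sum to 2 → 0 H
  atom 12 (O): bond orders sum to 2 → 0 H
  atom 14 (N): bond orders sum to 1 → 2 H
  atom 17 (O): bond orders sum to 1 → 1 H
Lipinski HBD = 3.
Acceptors: N atoms = 1, O atoms = 5 → HBA = 6.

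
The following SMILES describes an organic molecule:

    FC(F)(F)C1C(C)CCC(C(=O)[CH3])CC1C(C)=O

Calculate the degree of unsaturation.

Degree of unsaturation = (number of rings) + (number of π bonds).
Ring closures in the SMILES: 1.
π bonds: 2 double bonds (each 1 DoU) → 2 DoU from unsaturation.
Total DoU = 1 + 2 = 3.

3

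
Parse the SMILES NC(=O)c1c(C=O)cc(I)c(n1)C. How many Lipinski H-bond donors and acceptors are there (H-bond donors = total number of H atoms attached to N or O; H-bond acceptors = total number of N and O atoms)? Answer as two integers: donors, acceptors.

Donors: find every N or O and count the H atoms it carries.
  atom 1 (N): bond orders sum to 1 → 2 H
  atom 3 (O): bond orders sum to 2 → 0 H
  atom 7 (O): bond orders sum to 2 → 0 H
  atom 12 (N): bond orders sum to 3 → 0 H
Lipinski HBD = 2.
Acceptors: N atoms = 2, O atoms = 2 → HBA = 4.

2, 4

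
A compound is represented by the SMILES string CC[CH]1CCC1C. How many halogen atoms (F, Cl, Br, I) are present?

0

Scan the SMILES for the halogen motif — none present.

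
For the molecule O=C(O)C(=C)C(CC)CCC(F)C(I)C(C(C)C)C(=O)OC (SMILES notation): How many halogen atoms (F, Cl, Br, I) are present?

2

Halogen atoms appear at heavy-atom positions 12, 14 (1×F, 1×I).
Other groups present: 1 alkene, 1 carboxylic acid, 1 ester.
Halogen count: 2.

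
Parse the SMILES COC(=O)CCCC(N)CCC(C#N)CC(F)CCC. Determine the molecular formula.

C15H27FN2O2

Walk through each heavy atom and fill implicit hydrogens from standard valence (C 4, N 3, O 2, S 2, halogen 1):
  atom 1: C, bond orders sum to 1 (valence 4) → 3 H
  atom 2: O, bond orders sum to 2 (valence 2) → 0 H
  atom 3: C, bond orders sum to 4 (valence 4) → 0 H
  atom 4: O, bond orders sum to 2 (valence 2) → 0 H
  atom 5: C, bond orders sum to 2 (valence 4) → 2 H
  atom 6: C, bond orders sum to 2 (valence 4) → 2 H
  atom 7: C, bond orders sum to 2 (valence 4) → 2 H
  atom 8: C, bond orders sum to 3 (valence 4) → 1 H
  atom 9: N, bond orders sum to 1 (valence 3) → 2 H
  atom 10: C, bond orders sum to 2 (valence 4) → 2 H
  atom 11: C, bond orders sum to 2 (valence 4) → 2 H
  atom 12: C, bond orders sum to 3 (valence 4) → 1 H
  atom 13: C, bond orders sum to 4 (valence 4) → 0 H
  atom 14: N, bond orders sum to 3 (valence 3) → 0 H
  atom 15: C, bond orders sum to 2 (valence 4) → 2 H
  atom 16: C, bond orders sum to 3 (valence 4) → 1 H
  atom 17: F (halogen, monovalent) → 0 H
  atom 18: C, bond orders sum to 2 (valence 4) → 2 H
  atom 19: C, bond orders sum to 2 (valence 4) → 2 H
  atom 20: C, bond orders sum to 1 (valence 4) → 3 H
Totals → C:15, H:27, F:1, N:2, O:2.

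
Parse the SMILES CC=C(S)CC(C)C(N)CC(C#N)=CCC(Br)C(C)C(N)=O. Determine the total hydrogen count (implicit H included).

26

Walk through each heavy atom and fill implicit hydrogens from standard valence (C 4, N 3, O 2, S 2, halogen 1):
  atom 1: C, bond orders sum to 1 (valence 4) → 3 H
  atom 2: C, bond orders sum to 3 (valence 4) → 1 H
  atom 3: C, bond orders sum to 4 (valence 4) → 0 H
  atom 4: S, bond orders sum to 1 (valence 2) → 1 H
  atom 5: C, bond orders sum to 2 (valence 4) → 2 H
  atom 6: C, bond orders sum to 3 (valence 4) → 1 H
  atom 7: C, bond orders sum to 1 (valence 4) → 3 H
  atom 8: C, bond orders sum to 3 (valence 4) → 1 H
  atom 9: N, bond orders sum to 1 (valence 3) → 2 H
  atom 10: C, bond orders sum to 2 (valence 4) → 2 H
  atom 11: C, bond orders sum to 4 (valence 4) → 0 H
  atom 12: C, bond orders sum to 4 (valence 4) → 0 H
  atom 13: N, bond orders sum to 3 (valence 3) → 0 H
  atom 14: C, bond orders sum to 3 (valence 4) → 1 H
  atom 15: C, bond orders sum to 2 (valence 4) → 2 H
  atom 16: C, bond orders sum to 3 (valence 4) → 1 H
  atom 17: Br (halogen, monovalent) → 0 H
  atom 18: C, bond orders sum to 3 (valence 4) → 1 H
  atom 19: C, bond orders sum to 1 (valence 4) → 3 H
  atom 20: C, bond orders sum to 4 (valence 4) → 0 H
  atom 21: N, bond orders sum to 1 (valence 3) → 2 H
  atom 22: O, bond orders sum to 2 (valence 2) → 0 H
Total hydrogens: 26.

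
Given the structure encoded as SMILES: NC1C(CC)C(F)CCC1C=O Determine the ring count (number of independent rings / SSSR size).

In SMILES, each pair of matching ring-closure digits denotes one ring-closing bond; the number of such bonds equals the number of independent rings.
Ring-closure bonds here: 1.

1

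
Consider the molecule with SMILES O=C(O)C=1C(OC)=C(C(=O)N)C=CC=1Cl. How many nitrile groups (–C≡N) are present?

Scan the SMILES for the nitrile motif — none present.
Groups that are present: 1 amide, 1 carboxylic acid, 1 ether.

0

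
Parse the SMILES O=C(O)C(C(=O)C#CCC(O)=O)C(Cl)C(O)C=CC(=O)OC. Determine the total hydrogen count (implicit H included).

Walk through each heavy atom and fill implicit hydrogens from standard valence (C 4, N 3, O 2, S 2, halogen 1):
  atom 1: O, bond orders sum to 2 (valence 2) → 0 H
  atom 2: C, bond orders sum to 4 (valence 4) → 0 H
  atom 3: O, bond orders sum to 1 (valence 2) → 1 H
  atom 4: C, bond orders sum to 3 (valence 4) → 1 H
  atom 5: C, bond orders sum to 4 (valence 4) → 0 H
  atom 6: O, bond orders sum to 2 (valence 2) → 0 H
  atom 7: C, bond orders sum to 4 (valence 4) → 0 H
  atom 8: C, bond orders sum to 4 (valence 4) → 0 H
  atom 9: C, bond orders sum to 2 (valence 4) → 2 H
  atom 10: C, bond orders sum to 4 (valence 4) → 0 H
  atom 11: O, bond orders sum to 1 (valence 2) → 1 H
  atom 12: O, bond orders sum to 2 (valence 2) → 0 H
  atom 13: C, bond orders sum to 3 (valence 4) → 1 H
  atom 14: Cl (halogen, monovalent) → 0 H
  atom 15: C, bond orders sum to 3 (valence 4) → 1 H
  atom 16: O, bond orders sum to 1 (valence 2) → 1 H
  atom 17: C, bond orders sum to 3 (valence 4) → 1 H
  atom 18: C, bond orders sum to 3 (valence 4) → 1 H
  atom 19: C, bond orders sum to 4 (valence 4) → 0 H
  atom 20: O, bond orders sum to 2 (valence 2) → 0 H
  atom 21: O, bond orders sum to 2 (valence 2) → 0 H
  atom 22: C, bond orders sum to 1 (valence 4) → 3 H
Total hydrogens: 13.

13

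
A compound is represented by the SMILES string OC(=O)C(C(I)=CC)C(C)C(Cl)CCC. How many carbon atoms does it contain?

11

Count every carbon token in the SMILES (each C, including those in ring-closure positions and inside branches).
Carbon count: 11.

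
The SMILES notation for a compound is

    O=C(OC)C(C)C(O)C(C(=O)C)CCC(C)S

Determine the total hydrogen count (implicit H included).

Walk through each heavy atom and fill implicit hydrogens from standard valence (C 4, N 3, O 2, S 2, halogen 1):
  atom 1: O, bond orders sum to 2 (valence 2) → 0 H
  atom 2: C, bond orders sum to 4 (valence 4) → 0 H
  atom 3: O, bond orders sum to 2 (valence 2) → 0 H
  atom 4: C, bond orders sum to 1 (valence 4) → 3 H
  atom 5: C, bond orders sum to 3 (valence 4) → 1 H
  atom 6: C, bond orders sum to 1 (valence 4) → 3 H
  atom 7: C, bond orders sum to 3 (valence 4) → 1 H
  atom 8: O, bond orders sum to 1 (valence 2) → 1 H
  atom 9: C, bond orders sum to 3 (valence 4) → 1 H
  atom 10: C, bond orders sum to 4 (valence 4) → 0 H
  atom 11: O, bond orders sum to 2 (valence 2) → 0 H
  atom 12: C, bond orders sum to 1 (valence 4) → 3 H
  atom 13: C, bond orders sum to 2 (valence 4) → 2 H
  atom 14: C, bond orders sum to 2 (valence 4) → 2 H
  atom 15: C, bond orders sum to 3 (valence 4) → 1 H
  atom 16: C, bond orders sum to 1 (valence 4) → 3 H
  atom 17: S, bond orders sum to 1 (valence 2) → 1 H
Total hydrogens: 22.

22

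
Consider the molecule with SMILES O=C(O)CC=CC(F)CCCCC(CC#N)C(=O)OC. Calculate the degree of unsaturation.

5

Molecular formula: C14H20FNO4.
DoU = (2C + 2 + N − H − X) / 2, where X is the halogen count and O/S are ignored.
    = (2·14 + 2 + 1 − 20 − 1) / 2 = 10 / 2 = 5.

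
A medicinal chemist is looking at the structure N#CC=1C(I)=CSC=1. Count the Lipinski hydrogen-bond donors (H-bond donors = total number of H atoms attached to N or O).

0

Donors: find every N or O and count the H atoms it carries.
  atom 1 (N): bond orders sum to 3 → 0 H
Lipinski HBD = 0.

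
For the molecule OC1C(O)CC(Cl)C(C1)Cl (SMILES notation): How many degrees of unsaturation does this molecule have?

1

Molecular formula: C6H10Cl2O2.
DoU = (2C + 2 + N − H − X) / 2, where X is the halogen count and O/S are ignored.
    = (2·6 + 2 + 0 − 10 − 2) / 2 = 2 / 2 = 1.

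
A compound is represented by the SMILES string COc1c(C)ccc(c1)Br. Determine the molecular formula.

C8H9BrO

Walk through each heavy atom and fill implicit hydrogens from standard valence (C 4, N 3, O 2, S 2, halogen 1); for lowercase aromatic atoms, an aromatic c carries 1 H when it has two neighbours and 0 H with three, and aromatic n carries 0 H:
  atom 1: C, bond orders sum to 1 (valence 4) → 3 H
  atom 2: O, bond orders sum to 2 (valence 2) → 0 H
  atom 3: aromatic c, 3 neighbours → 0 H
  atom 4: aromatic c, 3 neighbours → 0 H
  atom 5: C, bond orders sum to 1 (valence 4) → 3 H
  atom 6: aromatic c, 2 neighbours → 1 H
  atom 7: aromatic c, 2 neighbours → 1 H
  atom 8: aromatic c, 3 neighbours → 0 H
  atom 9: aromatic c, 2 neighbours → 1 H
  atom 10: Br (halogen, monovalent) → 0 H
Totals → C:8, H:9, Br:1, O:1.
In Hill order: C8H9BrO.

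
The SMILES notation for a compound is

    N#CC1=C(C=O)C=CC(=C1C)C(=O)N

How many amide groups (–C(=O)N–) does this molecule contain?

1

The amide motif appears at heavy-atom position 12 in the SMILES.
Other groups present: 1 aldehyde, 1 nitrile.
Amide count: 1.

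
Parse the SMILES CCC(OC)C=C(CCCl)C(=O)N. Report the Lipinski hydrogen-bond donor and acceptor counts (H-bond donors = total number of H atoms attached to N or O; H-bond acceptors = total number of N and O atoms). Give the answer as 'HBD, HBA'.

Donors: find every N or O and count the H atoms it carries.
  atom 4 (O): bond orders sum to 2 → 0 H
  atom 12 (O): bond orders sum to 2 → 0 H
  atom 13 (N): bond orders sum to 1 → 2 H
Lipinski HBD = 2.
Acceptors: N atoms = 1, O atoms = 2 → HBA = 3.

2, 3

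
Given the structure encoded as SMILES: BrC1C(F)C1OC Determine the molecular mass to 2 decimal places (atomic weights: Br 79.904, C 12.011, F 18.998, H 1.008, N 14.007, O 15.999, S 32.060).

First, the molecular formula is C4H6BrFO (counting implicit H from valence).
  Br: 1 × 79.904 = 79.904
  C: 4 × 12.011 = 48.044
  F: 1 × 18.998 = 18.998
  H: 6 × 1.008 = 6.048
  O: 1 × 15.999 = 15.999
Sum: 1×79.904 + 4×12.011 + 1×18.998 + 6×1.008 + 1×15.999 = 168.993 → 168.99 g/mol.

168.99 g/mol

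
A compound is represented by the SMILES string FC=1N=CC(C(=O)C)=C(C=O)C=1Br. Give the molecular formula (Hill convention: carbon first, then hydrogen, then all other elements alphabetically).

Walk through each heavy atom and fill implicit hydrogens from standard valence (C 4, N 3, O 2, S 2, halogen 1):
  atom 1: F (halogen, monovalent) → 0 H
  atom 2: C, bond orders sum to 4 (valence 4) → 0 H
  atom 3: N, bond orders sum to 3 (valence 3) → 0 H
  atom 4: C, bond orders sum to 3 (valence 4) → 1 H
  atom 5: C, bond orders sum to 4 (valence 4) → 0 H
  atom 6: C, bond orders sum to 4 (valence 4) → 0 H
  atom 7: O, bond orders sum to 2 (valence 2) → 0 H
  atom 8: C, bond orders sum to 1 (valence 4) → 3 H
  atom 9: C, bond orders sum to 4 (valence 4) → 0 H
  atom 10: C, bond orders sum to 3 (valence 4) → 1 H
  atom 11: O, bond orders sum to 2 (valence 2) → 0 H
  atom 12: C, bond orders sum to 4 (valence 4) → 0 H
  atom 13: Br (halogen, monovalent) → 0 H
Totals → C:8, H:5, Br:1, F:1, N:1, O:2.

C8H5BrFNO2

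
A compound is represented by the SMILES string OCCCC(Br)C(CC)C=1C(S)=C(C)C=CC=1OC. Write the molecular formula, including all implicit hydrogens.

Walk through each heavy atom and fill implicit hydrogens from standard valence (C 4, N 3, O 2, S 2, halogen 1):
  atom 1: O, bond orders sum to 1 (valence 2) → 1 H
  atom 2: C, bond orders sum to 2 (valence 4) → 2 H
  atom 3: C, bond orders sum to 2 (valence 4) → 2 H
  atom 4: C, bond orders sum to 2 (valence 4) → 2 H
  atom 5: C, bond orders sum to 3 (valence 4) → 1 H
  atom 6: Br (halogen, monovalent) → 0 H
  atom 7: C, bond orders sum to 3 (valence 4) → 1 H
  atom 8: C, bond orders sum to 2 (valence 4) → 2 H
  atom 9: C, bond orders sum to 1 (valence 4) → 3 H
  atom 10: C, bond orders sum to 4 (valence 4) → 0 H
  atom 11: C, bond orders sum to 4 (valence 4) → 0 H
  atom 12: S, bond orders sum to 1 (valence 2) → 1 H
  atom 13: C, bond orders sum to 4 (valence 4) → 0 H
  atom 14: C, bond orders sum to 1 (valence 4) → 3 H
  atom 15: C, bond orders sum to 3 (valence 4) → 1 H
  atom 16: C, bond orders sum to 3 (valence 4) → 1 H
  atom 17: C, bond orders sum to 4 (valence 4) → 0 H
  atom 18: O, bond orders sum to 2 (valence 2) → 0 H
  atom 19: C, bond orders sum to 1 (valence 4) → 3 H
Totals → C:15, H:23, Br:1, O:2, S:1.

C15H23BrO2S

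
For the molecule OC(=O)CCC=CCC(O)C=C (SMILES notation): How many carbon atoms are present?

Count every carbon token in the SMILES (each C, including those in ring-closure positions and inside branches).
Carbon count: 9.

9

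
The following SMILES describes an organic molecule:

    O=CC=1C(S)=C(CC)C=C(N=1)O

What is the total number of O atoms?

Scan the SMILES for O atoms (remember two-letter symbols like Cl and Br are single atoms).
Oxygen count: 2.

2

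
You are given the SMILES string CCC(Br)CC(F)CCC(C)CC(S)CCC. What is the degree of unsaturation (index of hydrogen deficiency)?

Molecular formula: C14H28BrFS.
DoU = (2C + 2 + N − H − X) / 2, where X is the halogen count and O/S are ignored.
    = (2·14 + 2 + 0 − 28 − 2) / 2 = 0 / 2 = 0.

0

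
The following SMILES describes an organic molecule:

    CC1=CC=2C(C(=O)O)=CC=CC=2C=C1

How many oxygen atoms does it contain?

2

Scan the SMILES for O atoms (remember two-letter symbols like Cl and Br are single atoms).
Oxygen count: 2.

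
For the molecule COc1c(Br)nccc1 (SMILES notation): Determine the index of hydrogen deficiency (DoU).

Molecular formula: C6H6BrNO.
DoU = (2C + 2 + N − H − X) / 2, where X is the halogen count and O/S are ignored.
    = (2·6 + 2 + 1 − 6 − 1) / 2 = 8 / 2 = 4.

4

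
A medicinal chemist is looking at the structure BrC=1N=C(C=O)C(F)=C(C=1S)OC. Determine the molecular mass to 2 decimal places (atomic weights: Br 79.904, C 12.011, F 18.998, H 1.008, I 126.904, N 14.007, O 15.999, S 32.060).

266.08 g/mol

First, the molecular formula is C7H5BrFNO2S (counting implicit H from valence).
  Br: 1 × 79.904 = 79.904
  C: 7 × 12.011 = 84.077
  F: 1 × 18.998 = 18.998
  H: 5 × 1.008 = 5.040
  N: 1 × 14.007 = 14.007
  O: 2 × 15.999 = 31.998
  S: 1 × 32.060 = 32.060
Sum: 1×79.904 + 7×12.011 + 1×18.998 + 5×1.008 + 1×14.007 + 2×15.999 + 1×32.060 = 266.084 → 266.08 g/mol.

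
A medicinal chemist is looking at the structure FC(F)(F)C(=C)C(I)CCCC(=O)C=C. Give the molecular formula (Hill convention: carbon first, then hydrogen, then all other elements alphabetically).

C10H12F3IO

Walk through each heavy atom and fill implicit hydrogens from standard valence (C 4, N 3, O 2, S 2, halogen 1):
  atom 1: F (halogen, monovalent) → 0 H
  atom 2: C, bond orders sum to 4 (valence 4) → 0 H
  atom 3: F (halogen, monovalent) → 0 H
  atom 4: F (halogen, monovalent) → 0 H
  atom 5: C, bond orders sum to 4 (valence 4) → 0 H
  atom 6: C, bond orders sum to 2 (valence 4) → 2 H
  atom 7: C, bond orders sum to 3 (valence 4) → 1 H
  atom 8: I (halogen, monovalent) → 0 H
  atom 9: C, bond orders sum to 2 (valence 4) → 2 H
  atom 10: C, bond orders sum to 2 (valence 4) → 2 H
  atom 11: C, bond orders sum to 2 (valence 4) → 2 H
  atom 12: C, bond orders sum to 4 (valence 4) → 0 H
  atom 13: O, bond orders sum to 2 (valence 2) → 0 H
  atom 14: C, bond orders sum to 3 (valence 4) → 1 H
  atom 15: C, bond orders sum to 2 (valence 4) → 2 H
Totals → C:10, H:12, F:3, I:1, O:1.
In Hill order: C10H12F3IO.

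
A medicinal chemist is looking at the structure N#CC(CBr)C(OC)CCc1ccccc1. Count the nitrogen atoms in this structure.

1

Scan the SMILES for N atoms (remember two-letter symbols like Cl and Br are single atoms).
Nitrogen count: 1.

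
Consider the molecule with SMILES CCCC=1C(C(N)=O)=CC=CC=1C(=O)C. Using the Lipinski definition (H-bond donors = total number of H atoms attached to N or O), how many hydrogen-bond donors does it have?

Donors: find every N or O and count the H atoms it carries.
  atom 7 (N): bond orders sum to 1 → 2 H
  atom 8 (O): bond orders sum to 2 → 0 H
  atom 14 (O): bond orders sum to 2 → 0 H
Lipinski HBD = 2.

2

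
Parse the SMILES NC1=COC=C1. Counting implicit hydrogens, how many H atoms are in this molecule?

Walk through each heavy atom and fill implicit hydrogens from standard valence (C 4, N 3, O 2, S 2, halogen 1):
  atom 1: N, bond orders sum to 1 (valence 3) → 2 H
  atom 2: C, bond orders sum to 4 (valence 4) → 0 H
  atom 3: C, bond orders sum to 3 (valence 4) → 1 H
  atom 4: O, bond orders sum to 2 (valence 2) → 0 H
  atom 5: C, bond orders sum to 3 (valence 4) → 1 H
  atom 6: C, bond orders sum to 3 (valence 4) → 1 H
Total hydrogens: 5.

5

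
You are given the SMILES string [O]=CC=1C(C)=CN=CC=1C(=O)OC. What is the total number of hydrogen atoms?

9

Walk through each heavy atom and fill implicit hydrogens from standard valence (C 4, N 3, O 2, S 2, halogen 1):
  atom 1: O with explicit H count 0
  atom 2: C, bond orders sum to 3 (valence 4) → 1 H
  atom 3: C, bond orders sum to 4 (valence 4) → 0 H
  atom 4: C, bond orders sum to 4 (valence 4) → 0 H
  atom 5: C, bond orders sum to 1 (valence 4) → 3 H
  atom 6: C, bond orders sum to 3 (valence 4) → 1 H
  atom 7: N, bond orders sum to 3 (valence 3) → 0 H
  atom 8: C, bond orders sum to 3 (valence 4) → 1 H
  atom 9: C, bond orders sum to 4 (valence 4) → 0 H
  atom 10: C, bond orders sum to 4 (valence 4) → 0 H
  atom 11: O, bond orders sum to 2 (valence 2) → 0 H
  atom 12: O, bond orders sum to 2 (valence 2) → 0 H
  atom 13: C, bond orders sum to 1 (valence 4) → 3 H
Total hydrogens: 9.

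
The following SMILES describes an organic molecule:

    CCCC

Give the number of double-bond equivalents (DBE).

0

Degree of unsaturation = (number of rings) + (number of π bonds).
Ring closures in the SMILES: 0.
π bonds: none → 0 DoU from unsaturation.
Total DoU = 0 + 0 = 0.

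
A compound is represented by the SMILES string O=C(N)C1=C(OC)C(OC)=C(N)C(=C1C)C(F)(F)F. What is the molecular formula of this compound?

C11H13F3N2O3

Walk through each heavy atom and fill implicit hydrogens from standard valence (C 4, N 3, O 2, S 2, halogen 1):
  atom 1: O, bond orders sum to 2 (valence 2) → 0 H
  atom 2: C, bond orders sum to 4 (valence 4) → 0 H
  atom 3: N, bond orders sum to 1 (valence 3) → 2 H
  atom 4: C, bond orders sum to 4 (valence 4) → 0 H
  atom 5: C, bond orders sum to 4 (valence 4) → 0 H
  atom 6: O, bond orders sum to 2 (valence 2) → 0 H
  atom 7: C, bond orders sum to 1 (valence 4) → 3 H
  atom 8: C, bond orders sum to 4 (valence 4) → 0 H
  atom 9: O, bond orders sum to 2 (valence 2) → 0 H
  atom 10: C, bond orders sum to 1 (valence 4) → 3 H
  atom 11: C, bond orders sum to 4 (valence 4) → 0 H
  atom 12: N, bond orders sum to 1 (valence 3) → 2 H
  atom 13: C, bond orders sum to 4 (valence 4) → 0 H
  atom 14: C, bond orders sum to 4 (valence 4) → 0 H
  atom 15: C, bond orders sum to 1 (valence 4) → 3 H
  atom 16: C, bond orders sum to 4 (valence 4) → 0 H
  atom 17: F (halogen, monovalent) → 0 H
  atom 18: F (halogen, monovalent) → 0 H
  atom 19: F (halogen, monovalent) → 0 H
Totals → C:11, H:13, F:3, N:2, O:3.
In Hill order: C11H13F3N2O3.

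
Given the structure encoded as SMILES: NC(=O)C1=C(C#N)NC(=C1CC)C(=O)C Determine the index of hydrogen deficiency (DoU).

Degree of unsaturation = (number of rings) + (number of π bonds).
Ring closures in the SMILES: 1.
π bonds: 4 double bonds (each 1 DoU), 1 triple bond (each 2 DoU) → 6 DoU from unsaturation.
Total DoU = 1 + 6 = 7.

7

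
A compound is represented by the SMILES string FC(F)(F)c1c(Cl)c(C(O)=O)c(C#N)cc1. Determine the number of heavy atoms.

16

Every atom symbol written in the SMILES (organic subset) is one heavy atom; implicit H are not written.
Heavy atoms by element → C:9, Cl:1, F:3, N:1, O:2.
Total: 16.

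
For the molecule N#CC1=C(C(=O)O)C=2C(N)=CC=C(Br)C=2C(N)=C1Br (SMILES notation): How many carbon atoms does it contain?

Count every carbon token in the SMILES (each C, including those in ring-closure positions and inside branches).
Carbon count: 12.

12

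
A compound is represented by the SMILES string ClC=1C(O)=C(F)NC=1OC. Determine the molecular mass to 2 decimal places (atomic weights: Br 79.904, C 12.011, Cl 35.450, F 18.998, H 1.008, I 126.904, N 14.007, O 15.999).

165.55 g/mol

First, the molecular formula is C5H5ClFNO2 (counting implicit H from valence).
  C: 5 × 12.011 = 60.055
  Cl: 1 × 35.450 = 35.450
  F: 1 × 18.998 = 18.998
  H: 5 × 1.008 = 5.040
  N: 1 × 14.007 = 14.007
  O: 2 × 15.999 = 31.998
Sum: 5×12.011 + 1×35.450 + 1×18.998 + 5×1.008 + 1×14.007 + 2×15.999 = 165.548 → 165.55 g/mol.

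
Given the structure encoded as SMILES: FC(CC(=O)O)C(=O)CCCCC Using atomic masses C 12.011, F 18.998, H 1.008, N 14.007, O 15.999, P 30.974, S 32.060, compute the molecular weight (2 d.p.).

190.21 g/mol

First, the molecular formula is C9H15FO3 (counting implicit H from valence).
  C: 9 × 12.011 = 108.099
  F: 1 × 18.998 = 18.998
  H: 15 × 1.008 = 15.120
  O: 3 × 15.999 = 47.997
Sum: 9×12.011 + 1×18.998 + 15×1.008 + 3×15.999 = 190.214 → 190.21 g/mol.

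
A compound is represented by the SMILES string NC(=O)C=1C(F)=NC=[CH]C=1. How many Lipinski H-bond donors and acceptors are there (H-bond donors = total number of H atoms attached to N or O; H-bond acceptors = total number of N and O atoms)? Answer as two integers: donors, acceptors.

Donors: find every N or O and count the H atoms it carries.
  atom 1 (N): bond orders sum to 1 → 2 H
  atom 3 (O): bond orders sum to 2 → 0 H
  atom 7 (N): bond orders sum to 3 → 0 H
Lipinski HBD = 2.
Acceptors: N atoms = 2, O atoms = 1 → HBA = 3.

2, 3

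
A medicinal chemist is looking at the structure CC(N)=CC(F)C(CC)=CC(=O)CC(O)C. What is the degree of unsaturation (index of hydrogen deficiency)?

3

Molecular formula: C12H20FNO2.
DoU = (2C + 2 + N − H − X) / 2, where X is the halogen count and O/S are ignored.
    = (2·12 + 2 + 1 − 20 − 1) / 2 = 6 / 2 = 3.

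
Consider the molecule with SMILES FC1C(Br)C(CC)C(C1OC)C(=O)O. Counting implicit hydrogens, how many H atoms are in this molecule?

14

Walk through each heavy atom and fill implicit hydrogens from standard valence (C 4, N 3, O 2, S 2, halogen 1):
  atom 1: F (halogen, monovalent) → 0 H
  atom 2: C, bond orders sum to 3 (valence 4) → 1 H
  atom 3: C, bond orders sum to 3 (valence 4) → 1 H
  atom 4: Br (halogen, monovalent) → 0 H
  atom 5: C, bond orders sum to 3 (valence 4) → 1 H
  atom 6: C, bond orders sum to 2 (valence 4) → 2 H
  atom 7: C, bond orders sum to 1 (valence 4) → 3 H
  atom 8: C, bond orders sum to 3 (valence 4) → 1 H
  atom 9: C, bond orders sum to 3 (valence 4) → 1 H
  atom 10: O, bond orders sum to 2 (valence 2) → 0 H
  atom 11: C, bond orders sum to 1 (valence 4) → 3 H
  atom 12: C, bond orders sum to 4 (valence 4) → 0 H
  atom 13: O, bond orders sum to 2 (valence 2) → 0 H
  atom 14: O, bond orders sum to 1 (valence 2) → 1 H
Total hydrogens: 14.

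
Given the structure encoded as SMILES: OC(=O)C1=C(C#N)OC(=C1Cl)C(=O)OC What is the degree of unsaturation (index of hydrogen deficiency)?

7

Molecular formula: C8H4ClNO5.
DoU = (2C + 2 + N − H − X) / 2, where X is the halogen count and O/S are ignored.
    = (2·8 + 2 + 1 − 4 − 1) / 2 = 14 / 2 = 7.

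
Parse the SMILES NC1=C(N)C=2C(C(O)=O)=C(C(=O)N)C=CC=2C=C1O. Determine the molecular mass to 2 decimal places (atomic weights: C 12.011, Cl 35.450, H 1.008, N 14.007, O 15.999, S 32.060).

261.24 g/mol

First, the molecular formula is C12H11N3O4 (counting implicit H from valence).
  C: 12 × 12.011 = 144.132
  H: 11 × 1.008 = 11.088
  N: 3 × 14.007 = 42.021
  O: 4 × 15.999 = 63.996
Sum: 12×12.011 + 11×1.008 + 3×14.007 + 4×15.999 = 261.237 → 261.24 g/mol.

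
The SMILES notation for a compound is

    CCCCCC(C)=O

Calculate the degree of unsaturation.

Molecular formula: C7H14O.
DoU = (2C + 2 + N − H − X) / 2, where X is the halogen count and O/S are ignored.
    = (2·7 + 2 + 0 − 14 − 0) / 2 = 2 / 2 = 1.

1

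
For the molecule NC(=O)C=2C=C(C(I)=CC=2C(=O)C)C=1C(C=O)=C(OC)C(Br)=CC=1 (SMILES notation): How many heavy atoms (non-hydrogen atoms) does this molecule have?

24

Every atom symbol written in the SMILES (organic subset) is one heavy atom; implicit H are not written.
Heavy atoms by element → Br:1, C:17, I:1, N:1, O:4.
Total: 24.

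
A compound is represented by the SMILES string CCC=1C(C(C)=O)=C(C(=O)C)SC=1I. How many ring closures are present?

In SMILES, each pair of matching ring-closure digits denotes one ring-closing bond; the number of such bonds equals the number of independent rings.
Ring-closure bonds here: 1.

1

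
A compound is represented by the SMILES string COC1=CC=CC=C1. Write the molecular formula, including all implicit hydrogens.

Walk through each heavy atom and fill implicit hydrogens from standard valence (C 4, N 3, O 2, S 2, halogen 1):
  atom 1: C, bond orders sum to 1 (valence 4) → 3 H
  atom 2: O, bond orders sum to 2 (valence 2) → 0 H
  atom 3: C, bond orders sum to 4 (valence 4) → 0 H
  atom 4: C, bond orders sum to 3 (valence 4) → 1 H
  atom 5: C, bond orders sum to 3 (valence 4) → 1 H
  atom 6: C, bond orders sum to 3 (valence 4) → 1 H
  atom 7: C, bond orders sum to 3 (valence 4) → 1 H
  atom 8: C, bond orders sum to 3 (valence 4) → 1 H
Totals → C:7, H:8, O:1.
In Hill order: C7H8O.

C7H8O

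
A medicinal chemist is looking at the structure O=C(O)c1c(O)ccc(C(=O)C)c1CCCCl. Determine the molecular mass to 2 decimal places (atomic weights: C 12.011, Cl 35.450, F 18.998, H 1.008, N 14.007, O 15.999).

First, the molecular formula is C12H13ClO4 (counting implicit H from valence).
  C: 12 × 12.011 = 144.132
  Cl: 1 × 35.450 = 35.450
  H: 13 × 1.008 = 13.104
  O: 4 × 15.999 = 63.996
Sum: 12×12.011 + 1×35.450 + 13×1.008 + 4×15.999 = 256.682 → 256.68 g/mol.

256.68 g/mol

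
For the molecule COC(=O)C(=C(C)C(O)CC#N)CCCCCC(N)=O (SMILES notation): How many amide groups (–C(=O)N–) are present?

The amide motif appears at heavy-atom position 18 in the SMILES.
Other groups present: 1 alkene, 1 ester, 1 hydroxyl, 1 nitrile.
Amide count: 1.

1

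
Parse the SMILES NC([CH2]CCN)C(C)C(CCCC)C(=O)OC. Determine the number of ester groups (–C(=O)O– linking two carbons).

1

The ester motif appears at heavy-atom position 14 in the SMILES.
Other groups present: 2 primary amine.
Ester count: 1.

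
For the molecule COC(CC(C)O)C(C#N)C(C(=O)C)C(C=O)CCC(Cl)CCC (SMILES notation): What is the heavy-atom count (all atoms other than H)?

24

Every atom symbol written in the SMILES (organic subset) is one heavy atom; implicit H are not written.
Heavy atoms by element → C:18, Cl:1, N:1, O:4.
Total: 24.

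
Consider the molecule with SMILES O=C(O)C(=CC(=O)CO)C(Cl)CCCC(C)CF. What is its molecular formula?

C12H18ClFO4

Walk through each heavy atom and fill implicit hydrogens from standard valence (C 4, N 3, O 2, S 2, halogen 1):
  atom 1: O, bond orders sum to 2 (valence 2) → 0 H
  atom 2: C, bond orders sum to 4 (valence 4) → 0 H
  atom 3: O, bond orders sum to 1 (valence 2) → 1 H
  atom 4: C, bond orders sum to 4 (valence 4) → 0 H
  atom 5: C, bond orders sum to 3 (valence 4) → 1 H
  atom 6: C, bond orders sum to 4 (valence 4) → 0 H
  atom 7: O, bond orders sum to 2 (valence 2) → 0 H
  atom 8: C, bond orders sum to 2 (valence 4) → 2 H
  atom 9: O, bond orders sum to 1 (valence 2) → 1 H
  atom 10: C, bond orders sum to 3 (valence 4) → 1 H
  atom 11: Cl (halogen, monovalent) → 0 H
  atom 12: C, bond orders sum to 2 (valence 4) → 2 H
  atom 13: C, bond orders sum to 2 (valence 4) → 2 H
  atom 14: C, bond orders sum to 2 (valence 4) → 2 H
  atom 15: C, bond orders sum to 3 (valence 4) → 1 H
  atom 16: C, bond orders sum to 1 (valence 4) → 3 H
  atom 17: C, bond orders sum to 2 (valence 4) → 2 H
  atom 18: F (halogen, monovalent) → 0 H
Totals → C:12, H:18, Cl:1, F:1, O:4.
In Hill order: C12H18ClFO4.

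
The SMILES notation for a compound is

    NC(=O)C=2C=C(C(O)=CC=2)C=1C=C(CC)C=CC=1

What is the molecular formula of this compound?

Walk through each heavy atom and fill implicit hydrogens from standard valence (C 4, N 3, O 2, S 2, halogen 1):
  atom 1: N, bond orders sum to 1 (valence 3) → 2 H
  atom 2: C, bond orders sum to 4 (valence 4) → 0 H
  atom 3: O, bond orders sum to 2 (valence 2) → 0 H
  atom 4: C, bond orders sum to 4 (valence 4) → 0 H
  atom 5: C, bond orders sum to 3 (valence 4) → 1 H
  atom 6: C, bond orders sum to 4 (valence 4) → 0 H
  atom 7: C, bond orders sum to 4 (valence 4) → 0 H
  atom 8: O, bond orders sum to 1 (valence 2) → 1 H
  atom 9: C, bond orders sum to 3 (valence 4) → 1 H
  atom 10: C, bond orders sum to 3 (valence 4) → 1 H
  atom 11: C, bond orders sum to 4 (valence 4) → 0 H
  atom 12: C, bond orders sum to 3 (valence 4) → 1 H
  atom 13: C, bond orders sum to 4 (valence 4) → 0 H
  atom 14: C, bond orders sum to 2 (valence 4) → 2 H
  atom 15: C, bond orders sum to 1 (valence 4) → 3 H
  atom 16: C, bond orders sum to 3 (valence 4) → 1 H
  atom 17: C, bond orders sum to 3 (valence 4) → 1 H
  atom 18: C, bond orders sum to 3 (valence 4) → 1 H
Totals → C:15, H:15, N:1, O:2.

C15H15NO2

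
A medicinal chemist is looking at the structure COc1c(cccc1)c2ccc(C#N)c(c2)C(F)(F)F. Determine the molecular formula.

Walk through each heavy atom and fill implicit hydrogens from standard valence (C 4, N 3, O 2, S 2, halogen 1); for lowercase aromatic atoms, an aromatic c carries 1 H when it has two neighbours and 0 H with three, and aromatic n carries 0 H:
  atom 1: C, bond orders sum to 1 (valence 4) → 3 H
  atom 2: O, bond orders sum to 2 (valence 2) → 0 H
  atom 3: aromatic c, 3 neighbours → 0 H
  atom 4: aromatic c, 3 neighbours → 0 H
  atom 5: aromatic c, 2 neighbours → 1 H
  atom 6: aromatic c, 2 neighbours → 1 H
  atom 7: aromatic c, 2 neighbours → 1 H
  atom 8: aromatic c, 2 neighbours → 1 H
  atom 9: aromatic c, 3 neighbours → 0 H
  atom 10: aromatic c, 2 neighbours → 1 H
  atom 11: aromatic c, 2 neighbours → 1 H
  atom 12: aromatic c, 3 neighbours → 0 H
  atom 13: C, bond orders sum to 4 (valence 4) → 0 H
  atom 14: N, bond orders sum to 3 (valence 3) → 0 H
  atom 15: aromatic c, 3 neighbours → 0 H
  atom 16: aromatic c, 2 neighbours → 1 H
  atom 17: C, bond orders sum to 4 (valence 4) → 0 H
  atom 18: F (halogen, monovalent) → 0 H
  atom 19: F (halogen, monovalent) → 0 H
  atom 20: F (halogen, monovalent) → 0 H
Totals → C:15, H:10, F:3, N:1, O:1.
In Hill order: C15H10F3NO.

C15H10F3NO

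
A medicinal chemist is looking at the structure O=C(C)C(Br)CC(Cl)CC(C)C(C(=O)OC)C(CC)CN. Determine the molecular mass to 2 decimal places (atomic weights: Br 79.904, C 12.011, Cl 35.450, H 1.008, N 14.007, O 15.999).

First, the molecular formula is C15H27BrClNO3 (counting implicit H from valence).
  Br: 1 × 79.904 = 79.904
  C: 15 × 12.011 = 180.165
  Cl: 1 × 35.450 = 35.450
  H: 27 × 1.008 = 27.216
  N: 1 × 14.007 = 14.007
  O: 3 × 15.999 = 47.997
Sum: 1×79.904 + 15×12.011 + 1×35.450 + 27×1.008 + 1×14.007 + 3×15.999 = 384.739 → 384.74 g/mol.

384.74 g/mol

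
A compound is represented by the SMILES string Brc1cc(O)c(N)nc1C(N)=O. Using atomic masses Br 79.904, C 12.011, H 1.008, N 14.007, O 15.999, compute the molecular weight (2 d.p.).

232.04 g/mol

First, the molecular formula is C6H6BrN3O2 (counting implicit H from valence).
  Br: 1 × 79.904 = 79.904
  C: 6 × 12.011 = 72.066
  H: 6 × 1.008 = 6.048
  N: 3 × 14.007 = 42.021
  O: 2 × 15.999 = 31.998
Sum: 1×79.904 + 6×12.011 + 6×1.008 + 3×14.007 + 2×15.999 = 232.037 → 232.04 g/mol.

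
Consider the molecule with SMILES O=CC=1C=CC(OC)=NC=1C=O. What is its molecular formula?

Walk through each heavy atom and fill implicit hydrogens from standard valence (C 4, N 3, O 2, S 2, halogen 1):
  atom 1: O, bond orders sum to 2 (valence 2) → 0 H
  atom 2: C, bond orders sum to 3 (valence 4) → 1 H
  atom 3: C, bond orders sum to 4 (valence 4) → 0 H
  atom 4: C, bond orders sum to 3 (valence 4) → 1 H
  atom 5: C, bond orders sum to 3 (valence 4) → 1 H
  atom 6: C, bond orders sum to 4 (valence 4) → 0 H
  atom 7: O, bond orders sum to 2 (valence 2) → 0 H
  atom 8: C, bond orders sum to 1 (valence 4) → 3 H
  atom 9: N, bond orders sum to 3 (valence 3) → 0 H
  atom 10: C, bond orders sum to 4 (valence 4) → 0 H
  atom 11: C, bond orders sum to 3 (valence 4) → 1 H
  atom 12: O, bond orders sum to 2 (valence 2) → 0 H
Totals → C:8, H:7, N:1, O:3.

C8H7NO3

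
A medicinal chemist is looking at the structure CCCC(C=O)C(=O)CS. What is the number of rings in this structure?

0

In SMILES, each pair of matching ring-closure digits denotes one ring-closing bond; the number of such bonds equals the number of independent rings.
Ring-closure bonds here: 0.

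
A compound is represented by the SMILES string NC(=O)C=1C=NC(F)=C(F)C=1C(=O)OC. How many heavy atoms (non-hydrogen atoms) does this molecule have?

Every atom symbol written in the SMILES (organic subset) is one heavy atom; implicit H are not written.
Heavy atoms by element → C:8, F:2, N:2, O:3.
Total: 15.

15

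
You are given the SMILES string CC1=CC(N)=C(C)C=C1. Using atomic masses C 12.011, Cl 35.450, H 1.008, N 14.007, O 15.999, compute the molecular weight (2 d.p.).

121.18 g/mol

First, the molecular formula is C8H11N (counting implicit H from valence).
  C: 8 × 12.011 = 96.088
  H: 11 × 1.008 = 11.088
  N: 1 × 14.007 = 14.007
Sum: 8×12.011 + 11×1.008 + 1×14.007 = 121.183 → 121.18 g/mol.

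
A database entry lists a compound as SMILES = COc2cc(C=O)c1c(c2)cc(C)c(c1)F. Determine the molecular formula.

Walk through each heavy atom and fill implicit hydrogens from standard valence (C 4, N 3, O 2, S 2, halogen 1); for lowercase aromatic atoms, an aromatic c carries 1 H when it has two neighbours and 0 H with three, and aromatic n carries 0 H:
  atom 1: C, bond orders sum to 1 (valence 4) → 3 H
  atom 2: O, bond orders sum to 2 (valence 2) → 0 H
  atom 3: aromatic c, 3 neighbours → 0 H
  atom 4: aromatic c, 2 neighbours → 1 H
  atom 5: aromatic c, 3 neighbours → 0 H
  atom 6: C, bond orders sum to 3 (valence 4) → 1 H
  atom 7: O, bond orders sum to 2 (valence 2) → 0 H
  atom 8: aromatic c, 3 neighbours → 0 H
  atom 9: aromatic c, 3 neighbours → 0 H
  atom 10: aromatic c, 2 neighbours → 1 H
  atom 11: aromatic c, 2 neighbours → 1 H
  atom 12: aromatic c, 3 neighbours → 0 H
  atom 13: C, bond orders sum to 1 (valence 4) → 3 H
  atom 14: aromatic c, 3 neighbours → 0 H
  atom 15: aromatic c, 2 neighbours → 1 H
  atom 16: F (halogen, monovalent) → 0 H
Totals → C:13, H:11, F:1, O:2.

C13H11FO2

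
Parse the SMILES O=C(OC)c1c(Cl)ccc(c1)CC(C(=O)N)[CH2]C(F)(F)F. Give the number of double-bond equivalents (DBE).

Molecular formula: C13H13ClF3NO3.
DoU = (2C + 2 + N − H − X) / 2, where X is the halogen count and O/S are ignored.
    = (2·13 + 2 + 1 − 13 − 4) / 2 = 12 / 2 = 6.

6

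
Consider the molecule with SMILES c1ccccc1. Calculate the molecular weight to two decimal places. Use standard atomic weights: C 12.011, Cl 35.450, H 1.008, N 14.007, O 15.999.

First, the molecular formula is C6H6 (counting implicit H from valence).
  C: 6 × 12.011 = 72.066
  H: 6 × 1.008 = 6.048
Sum: 6×12.011 + 6×1.008 = 78.114 → 78.11 g/mol.

78.11 g/mol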